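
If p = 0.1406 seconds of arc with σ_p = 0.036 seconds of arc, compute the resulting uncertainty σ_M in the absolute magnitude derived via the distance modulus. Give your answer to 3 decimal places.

M = m − 5 log₁₀ d + 5 = m + 5 log₁₀ p + 5, so ∂M/∂p = 5/(p ln 10).
σ_M = (5/ln 10) · (σ_p/p) = 2.1715 × 0.036/0.1406 = 2.1715 × 0.25605 = 0.55601.

σ_M = 0.556 mag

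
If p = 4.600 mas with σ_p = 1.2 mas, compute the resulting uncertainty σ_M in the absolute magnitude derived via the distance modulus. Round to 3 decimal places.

σ_M = 0.566 mag

M = m − 5 log₁₀ d + 5 = m + 5 log₁₀ p + 5, so ∂M/∂p = 5/(p ln 10).
σ_M = (5/ln 10) · (σ_p/p) = 2.1715 × 1.2/4.600 = 2.1715 × 0.26087 = 0.56648.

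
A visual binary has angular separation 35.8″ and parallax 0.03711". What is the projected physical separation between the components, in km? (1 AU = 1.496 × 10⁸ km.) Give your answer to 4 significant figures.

1.443 × 10^11 km

d = 1/p = 1/0.03711″ = 26.947 pc.
At distance d (pc), an angle of θ arcsec spans θ·d AU: s = 35.8 × 26.947 = 964.7 AU.
= 964.7 × 1.496 × 10⁸ km = 1.4432 × 10^11 km.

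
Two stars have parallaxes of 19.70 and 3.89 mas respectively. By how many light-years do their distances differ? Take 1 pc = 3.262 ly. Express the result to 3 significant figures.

d_A = 1/0.01970″ = 50.761 pc; d_B = 1/0.003890″ = 257.07 pc.
|d_B − d_A| = |257.07 − 50.761| = 206.31 pc = 206.31 × 3.262 ly = 672.98 ly.

673 ly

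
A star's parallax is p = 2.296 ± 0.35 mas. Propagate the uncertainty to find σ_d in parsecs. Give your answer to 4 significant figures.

66.39 pc

d = 1/p, so σ_d = σ_p / p².
σ_d = 0.000350 / (0.002296)² = 0.000350 / 0.0000052716 = 66.394 pc.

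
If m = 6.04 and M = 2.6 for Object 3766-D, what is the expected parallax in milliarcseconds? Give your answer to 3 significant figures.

m − M = 6.04 − 2.6 = 3.44.
d = 10^((m−M)/5 + 1) = 10^1.688 = 48.753 pc.
p = 1/d = 1/48.753 = 0.020512 arcsec = 20.512 mas.

20.5 mas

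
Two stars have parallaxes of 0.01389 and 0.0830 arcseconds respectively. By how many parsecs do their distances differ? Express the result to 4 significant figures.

59.95 pc

d_A = 1/0.01389″ = 71.994 pc; d_B = 1/0.08300″ = 12.048 pc.
|d_B − d_A| = |12.048 − 71.994| = 59.946 pc.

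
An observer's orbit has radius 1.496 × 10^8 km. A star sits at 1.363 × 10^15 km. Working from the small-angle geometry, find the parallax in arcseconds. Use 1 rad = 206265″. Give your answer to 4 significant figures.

0.02264 arcsec

θ ≈ B/d = (1.496 × 10^8) / (1.363 × 10^15) = 1.0976 × 10^-7 rad.
In arcseconds: 1.0976 × 10^-7 × 206265 = 0.02264″.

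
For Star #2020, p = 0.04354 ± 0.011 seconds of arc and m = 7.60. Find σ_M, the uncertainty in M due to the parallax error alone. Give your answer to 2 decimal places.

M = m − 5 log₁₀ d + 5 = m + 5 log₁₀ p + 5, so ∂M/∂p = 5/(p ln 10).
σ_M = (5/ln 10) · (σ_p/p) = 2.1715 × 0.011/0.04354 = 2.1715 × 0.25264 = 0.54861.

σ_M = 0.55 mag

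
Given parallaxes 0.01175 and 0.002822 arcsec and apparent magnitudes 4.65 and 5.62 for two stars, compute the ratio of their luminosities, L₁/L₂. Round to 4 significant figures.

d₁ = 1/p₁ = 1/0.01175″ = 85.106 pc; d₂ = 1/p₂ = 1/0.002822″ = 354.36 pc.
M₁ = m₁ − 5 log₁₀ d₁ + 5 = 4.65 − 9.6498 + 5 = 0.0002.
M₂ = 5.62 − 12.7472 + 5 = -2.1272.
L₁/L₂ = 10^(0.4(M₂ − M₁)) = 10^(0.4 × (-2.1274)) = 10^(-0.85096) = 0.14094.

L₁/L₂ = 0.1409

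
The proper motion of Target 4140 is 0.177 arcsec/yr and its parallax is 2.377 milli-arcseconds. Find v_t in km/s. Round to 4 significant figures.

353.0 km/s

d = 1/p = 1/0.002377″ = 420.7 pc.
v_t = 4.74 × μ × d = 4.74 × 0.177 × 420.7 = 352.96 km/s.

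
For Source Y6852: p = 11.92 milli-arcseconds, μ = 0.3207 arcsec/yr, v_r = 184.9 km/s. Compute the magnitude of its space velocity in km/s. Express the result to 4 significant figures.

224.6 km/s

d = 1/p = 1/0.01192″ = 83.893 pc.
v_t = 4.740 μ d = 4.740 × 0.3207 × 83.893 = 127.53 km/s.
v = √(v_r² + v_t²) = √(184.9² + 127.53²) = √50451.9 = 224.62 km/s.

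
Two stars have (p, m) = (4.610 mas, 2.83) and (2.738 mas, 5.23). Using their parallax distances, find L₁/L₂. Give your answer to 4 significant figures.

L₁/L₂ = 3.217

d₁ = 1/p₁ = 1/0.004610″ = 216.92 pc; d₂ = 1/p₂ = 1/0.002738″ = 365.23 pc.
M₁ = m₁ − 5 log₁₀ d₁ + 5 = 2.83 − 11.6815 + 5 = -3.8515.
M₂ = 5.23 − 12.8128 + 5 = -2.5828.
L₁/L₂ = 10^(0.4(M₂ − M₁)) = 10^(0.4 × 1.2687) = 10^0.50748 = 3.2172.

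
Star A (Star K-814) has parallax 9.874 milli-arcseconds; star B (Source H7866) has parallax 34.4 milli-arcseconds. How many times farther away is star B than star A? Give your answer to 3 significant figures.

0.287

Since d = 1/p, d_B/d_A = p_A/p_B.
= 9.874 / 34.4 = 0.28703.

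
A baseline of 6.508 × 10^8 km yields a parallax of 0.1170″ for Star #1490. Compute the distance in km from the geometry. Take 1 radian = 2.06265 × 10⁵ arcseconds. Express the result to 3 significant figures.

1.15 × 10^15 km

θ = 0.1170″ = 0.1170/206265 = 5.6723 × 10^-7 rad.
d = B/θ = (6.508 × 10^8) / (5.6723 × 10^-7) = 1.1473 × 10^15 km.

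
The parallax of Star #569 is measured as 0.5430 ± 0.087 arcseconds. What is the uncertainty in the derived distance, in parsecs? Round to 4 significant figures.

d = 1/p, so σ_d = σ_p / p².
σ_d = 0.0870 / (0.5430)² = 0.0870 / 0.29485 = 0.29507 pc.

0.2951 pc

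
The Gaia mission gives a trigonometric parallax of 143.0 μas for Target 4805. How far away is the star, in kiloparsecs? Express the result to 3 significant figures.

6.99 kpc

p = 143.0 μas = 0.0001430 arcsec.
d = 1/p = 1/0.0001430 = 6993 pc.
= 6.993 kpc.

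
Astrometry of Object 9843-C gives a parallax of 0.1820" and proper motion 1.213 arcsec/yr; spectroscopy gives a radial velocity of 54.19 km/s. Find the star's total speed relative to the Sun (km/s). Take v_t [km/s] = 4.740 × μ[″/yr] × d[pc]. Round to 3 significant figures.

62.7 km/s

d = 1/p = 1/0.1820″ = 5.4945 pc.
v_t = 4.740 μ d = 4.740 × 1.213 × 5.4945 = 31.591 km/s.
v = √(v_r² + v_t²) = √(54.19² + 31.591²) = √3934.55 = 62.726 km/s.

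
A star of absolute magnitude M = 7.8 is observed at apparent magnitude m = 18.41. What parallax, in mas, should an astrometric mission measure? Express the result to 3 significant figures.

0.755 mas

m − M = 18.41 − 7.8 = 10.61.
d = 10^((m−M)/5 + 1) = 10^3.122 = 1324.3 pc.
p = 1/d = 1/1324.3 = 0.00075512 arcsec = 0.75512 mas.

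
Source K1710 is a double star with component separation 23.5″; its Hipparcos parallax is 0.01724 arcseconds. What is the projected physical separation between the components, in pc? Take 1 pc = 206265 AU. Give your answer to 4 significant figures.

d = 1/p = 1/0.01724″ = 58.005 pc.
At distance d (pc), an angle of θ arcsec spans θ·d AU: s = 23.5 × 58.005 = 1363.1 AU.
= 1363.1 / 206265 = 0.0066085 pc.

0.006609 pc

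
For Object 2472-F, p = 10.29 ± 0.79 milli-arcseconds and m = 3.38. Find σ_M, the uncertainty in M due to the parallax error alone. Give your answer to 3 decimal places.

σ_M = 0.167 mag

M = m − 5 log₁₀ d + 5 = m + 5 log₁₀ p + 5, so ∂M/∂p = 5/(p ln 10).
σ_M = (5/ln 10) · (σ_p/p) = 2.1715 × 0.79/10.29 = 2.1715 × 0.076774 = 0.16671.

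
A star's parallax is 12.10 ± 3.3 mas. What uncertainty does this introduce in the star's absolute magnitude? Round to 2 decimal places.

M = m − 5 log₁₀ d + 5 = m + 5 log₁₀ p + 5, so ∂M/∂p = 5/(p ln 10).
σ_M = (5/ln 10) · (σ_p/p) = 2.1715 × 3.3/12.10 = 2.1715 × 0.27273 = 0.59223.

σ_M = 0.59 mag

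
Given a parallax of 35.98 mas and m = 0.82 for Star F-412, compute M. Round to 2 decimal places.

M = -1.40

d = 1/p = 1/0.03598″ = 27.793 pc.
m − M = 5 log₁₀(27.793) − 5 = 7.2197 − 5 = 2.2197.
M = m − (m − M) = 0.82 − 2.2197 = -1.40.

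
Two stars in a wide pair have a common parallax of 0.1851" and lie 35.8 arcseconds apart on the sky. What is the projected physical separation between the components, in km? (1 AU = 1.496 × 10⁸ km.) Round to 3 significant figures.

2.89 × 10^10 km

d = 1/p = 1/0.1851″ = 5.4025 pc.
At distance d (pc), an angle of θ arcsec spans θ·d AU: s = 35.8 × 5.4025 = 193.41 AU.
= 193.41 × 1.496 × 10⁸ km = 2.8934 × 10^10 km.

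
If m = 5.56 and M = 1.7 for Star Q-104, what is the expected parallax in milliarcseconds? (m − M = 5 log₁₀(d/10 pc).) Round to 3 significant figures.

16.9 mas

m − M = 5.56 − 1.7 = 3.86.
d = 10^((m−M)/5 + 1) = 10^1.772 = 59.156 pc.
p = 1/d = 1/59.156 = 0.016904 arcsec = 16.904 mas.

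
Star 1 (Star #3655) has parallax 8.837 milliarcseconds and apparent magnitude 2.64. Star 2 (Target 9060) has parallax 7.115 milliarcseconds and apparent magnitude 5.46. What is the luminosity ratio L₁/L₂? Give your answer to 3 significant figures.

L₁/L₂ = 8.70

d₁ = 1/p₁ = 1/0.008837″ = 113.16 pc; d₂ = 1/p₂ = 1/0.007115″ = 140.55 pc.
M₁ = m₁ − 5 log₁₀ d₁ + 5 = 2.64 − 10.2685 + 5 = -2.6285.
M₂ = 5.46 − 10.7392 + 5 = -0.2792.
L₁/L₂ = 10^(0.4(M₂ − M₁)) = 10^(0.4 × 2.3493) = 10^0.93972 = 8.704.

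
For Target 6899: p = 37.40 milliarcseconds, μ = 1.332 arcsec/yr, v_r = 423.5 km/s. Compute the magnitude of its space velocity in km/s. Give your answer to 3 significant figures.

456 km/s

d = 1/p = 1/0.03740″ = 26.738 pc.
v_t = 4.740 μ d = 4.740 × 1.332 × 26.738 = 168.82 km/s.
v = √(v_r² + v_t²) = √(423.5² + 168.82²) = √207852 = 455.91 km/s.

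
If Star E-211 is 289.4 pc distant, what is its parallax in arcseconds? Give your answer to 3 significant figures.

0.00346 arcsec

p = 1/d = 1/289.4 = 0.0034554 arcsec.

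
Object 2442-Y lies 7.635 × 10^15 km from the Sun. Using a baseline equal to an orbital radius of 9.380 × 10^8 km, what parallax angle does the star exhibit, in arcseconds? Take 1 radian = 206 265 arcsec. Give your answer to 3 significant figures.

0.0253 arcsec

θ ≈ B/d = (9.380 × 10^8) / (7.635 × 10^15) = 1.2286 × 10^-7 rad.
In arcseconds: 1.2286 × 10^-7 × 206265 = 0.025342″.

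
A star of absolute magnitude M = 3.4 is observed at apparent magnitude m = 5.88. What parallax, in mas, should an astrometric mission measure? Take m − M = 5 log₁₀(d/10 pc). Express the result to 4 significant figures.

31.92 mas

m − M = 5.88 − 3.4 = 2.48.
d = 10^((m−M)/5 + 1) = 10^1.496 = 31.333 pc.
p = 1/d = 1/31.333 = 0.031915 arcsec = 31.915 mas.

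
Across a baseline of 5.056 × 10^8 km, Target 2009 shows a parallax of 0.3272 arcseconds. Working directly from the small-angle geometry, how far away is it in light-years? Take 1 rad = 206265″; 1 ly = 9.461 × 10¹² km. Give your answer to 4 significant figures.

θ = 0.3272″ = 0.3272/206265 = 1.5863 × 10^-6 rad.
d = B/θ = (5.056 × 10^8) / (1.5863 × 10^-6) = 3.1873 × 10^14 km = (3.1873 × 10^14) / (9.461 × 10^12) ly = 33.689 ly.

33.69 ly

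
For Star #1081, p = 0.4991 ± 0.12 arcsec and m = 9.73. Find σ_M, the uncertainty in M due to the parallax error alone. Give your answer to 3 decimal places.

M = m − 5 log₁₀ d + 5 = m + 5 log₁₀ p + 5, so ∂M/∂p = 5/(p ln 10).
σ_M = (5/ln 10) · (σ_p/p) = 2.1715 × 0.12/0.4991 = 2.1715 × 0.24043 = 0.52209.

σ_M = 0.522 mag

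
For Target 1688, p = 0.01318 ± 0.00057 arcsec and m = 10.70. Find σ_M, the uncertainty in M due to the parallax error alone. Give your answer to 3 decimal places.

M = m − 5 log₁₀ d + 5 = m + 5 log₁₀ p + 5, so ∂M/∂p = 5/(p ln 10).
σ_M = (5/ln 10) · (σ_p/p) = 2.1715 × 0.00057/0.01318 = 2.1715 × 0.043247 = 0.093911.

σ_M = 0.094 mag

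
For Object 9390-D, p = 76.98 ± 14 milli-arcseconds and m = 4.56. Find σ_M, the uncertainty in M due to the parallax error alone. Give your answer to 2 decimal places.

M = m − 5 log₁₀ d + 5 = m + 5 log₁₀ p + 5, so ∂M/∂p = 5/(p ln 10).
σ_M = (5/ln 10) · (σ_p/p) = 2.1715 × 14/76.98 = 2.1715 × 0.18187 = 0.39493.

σ_M = 0.39 mag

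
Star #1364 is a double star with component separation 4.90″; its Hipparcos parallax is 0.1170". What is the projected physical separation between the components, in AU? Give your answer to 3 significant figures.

41.9 AU

d = 1/p = 1/0.1170″ = 8.547 pc.
At distance d (pc), an angle of θ arcsec spans θ·d AU: s = 4.90 × 8.547 = 41.88 AU.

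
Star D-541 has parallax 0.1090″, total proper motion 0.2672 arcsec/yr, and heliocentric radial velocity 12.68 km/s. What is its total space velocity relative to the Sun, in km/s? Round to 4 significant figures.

17.20 km/s

d = 1/p = 1/0.1090″ = 9.1743 pc.
v_t = 4.740 μ d = 4.740 × 0.2672 × 9.1743 = 11.62 km/s.
v = √(v_r² + v_t²) = √(12.68² + 11.62²) = √295.807 = 17.199 km/s.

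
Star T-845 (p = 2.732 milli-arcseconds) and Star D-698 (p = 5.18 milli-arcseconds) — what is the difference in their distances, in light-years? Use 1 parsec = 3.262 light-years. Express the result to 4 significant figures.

d_A = 1/0.002732″ = 366.03 pc; d_B = 1/0.005180″ = 193.05 pc.
|d_B − d_A| = |193.05 − 366.03| = 172.98 pc = 172.98 × 3.262 ly = 564.26 ly.

564.3 ly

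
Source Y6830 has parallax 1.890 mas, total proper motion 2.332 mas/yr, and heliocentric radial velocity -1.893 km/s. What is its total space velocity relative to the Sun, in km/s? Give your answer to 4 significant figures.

d = 1/p = 1/0.001890″ = 529.1 pc.
μ = 2.332 mas/yr = 0.002332 ″/yr.
v_t = 4.740 μ d = 4.740 × 0.002332 × 529.1 = 5.8485 km/s.
v = √(v_r² + v_t²) = √((-1.893)² + 5.8485²) = √37.7884 = 6.1472 km/s.

6.147 km/s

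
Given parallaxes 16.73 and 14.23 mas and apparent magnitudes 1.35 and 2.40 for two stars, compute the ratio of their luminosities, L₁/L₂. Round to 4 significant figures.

L₁/L₂ = 1.903

d₁ = 1/p₁ = 1/0.01673″ = 59.773 pc; d₂ = 1/p₂ = 1/0.01423″ = 70.274 pc.
M₁ = m₁ − 5 log₁₀ d₁ + 5 = 1.35 − 8.8825 + 5 = -2.5325.
M₂ = 2.40 − 9.2340 + 5 = -1.8340.
L₁/L₂ = 10^(0.4(M₂ − M₁)) = 10^(0.4 × 0.6985) = 10^0.27940 = 1.9028.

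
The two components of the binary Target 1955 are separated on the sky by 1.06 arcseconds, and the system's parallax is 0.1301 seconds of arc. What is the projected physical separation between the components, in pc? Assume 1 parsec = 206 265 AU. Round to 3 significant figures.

3.95 × 10^-5 pc

d = 1/p = 1/0.1301″ = 7.6864 pc.
At distance d (pc), an angle of θ arcsec spans θ·d AU: s = 1.06 × 7.6864 = 8.1476 AU.
= 8.1476 / 206265 = 3.9501 × 10^-5 pc.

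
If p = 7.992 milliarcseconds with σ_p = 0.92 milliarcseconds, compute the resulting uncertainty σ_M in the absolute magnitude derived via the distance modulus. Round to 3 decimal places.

M = m − 5 log₁₀ d + 5 = m + 5 log₁₀ p + 5, so ∂M/∂p = 5/(p ln 10).
σ_M = (5/ln 10) · (σ_p/p) = 2.1715 × 0.92/7.992 = 2.1715 × 0.11512 = 0.24998.

σ_M = 0.250 mag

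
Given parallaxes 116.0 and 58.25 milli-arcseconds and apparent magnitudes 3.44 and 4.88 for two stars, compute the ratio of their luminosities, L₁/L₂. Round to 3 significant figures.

d₁ = 1/p₁ = 1/0.1160″ = 8.6207 pc; d₂ = 1/p₂ = 1/0.05825″ = 17.167 pc.
M₁ = m₁ − 5 log₁₀ d₁ + 5 = 3.44 − 4.6777 + 5 = 3.7623.
M₂ = 4.88 − 6.1735 + 5 = 3.7065.
L₁/L₂ = 10^(0.4(M₂ − M₁)) = 10^(0.4 × (-0.0558)) = 10^(-0.02232) = 0.9499.

L₁/L₂ = 0.950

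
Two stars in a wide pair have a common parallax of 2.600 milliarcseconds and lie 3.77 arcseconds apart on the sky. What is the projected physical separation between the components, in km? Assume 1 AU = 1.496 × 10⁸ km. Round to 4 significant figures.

2.169 × 10^11 km

d = 1/p = 1/0.002600″ = 384.62 pc.
At distance d (pc), an angle of θ arcsec spans θ·d AU: s = 3.77 × 384.62 = 1450 AU.
= 1450 × 1.496 × 10⁸ km = 2.1692 × 10^11 km.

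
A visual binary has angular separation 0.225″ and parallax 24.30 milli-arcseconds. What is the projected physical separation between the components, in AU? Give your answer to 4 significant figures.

d = 1/p = 1/0.02430″ = 41.152 pc.
At distance d (pc), an angle of θ arcsec spans θ·d AU: s = 0.225 × 41.152 = 9.2592 AU.

9.259 AU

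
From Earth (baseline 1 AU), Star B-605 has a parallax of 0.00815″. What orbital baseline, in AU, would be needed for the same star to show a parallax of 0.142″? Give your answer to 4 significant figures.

17.42 AU

Parallax scales linearly with baseline: p ∝ B, so B = p_target / p_Earth × 1 AU.
B = 0.142 / 0.00815 = 17.423 AU.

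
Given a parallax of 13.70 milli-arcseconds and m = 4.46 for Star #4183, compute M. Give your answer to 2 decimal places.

M = 0.14

d = 1/p = 1/0.01370″ = 72.993 pc.
m − M = 5 log₁₀(72.993) − 5 = 9.3164 − 5 = 4.3164.
M = m − (m − M) = 4.46 − 4.3164 = 0.14.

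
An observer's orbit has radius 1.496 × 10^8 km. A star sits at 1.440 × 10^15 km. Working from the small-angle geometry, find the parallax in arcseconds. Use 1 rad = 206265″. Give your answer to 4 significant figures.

0.02143 arcsec

θ ≈ B/d = (1.496 × 10^8) / (1.440 × 10^15) = 1.0389 × 10^-7 rad.
In arcseconds: 1.0389 × 10^-7 × 206265 = 0.021429″.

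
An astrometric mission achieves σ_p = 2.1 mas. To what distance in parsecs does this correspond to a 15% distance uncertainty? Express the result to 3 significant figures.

71.4 pc

σ_d/d = σ_p/p, so the condition is σ_p/p ≤ 0.15, i.e. p ≥ σ_p/0.15.
p_min = 2.1/0.15 = 14 mas = 0.014 arcsec.
d_max = 1/p_min = 1/0.014 = 71.429 pc.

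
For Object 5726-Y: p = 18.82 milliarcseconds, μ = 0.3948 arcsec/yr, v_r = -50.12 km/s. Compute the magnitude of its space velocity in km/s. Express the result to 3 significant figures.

111 km/s

d = 1/p = 1/0.01882″ = 53.135 pc.
v_t = 4.740 μ d = 4.740 × 0.3948 × 53.135 = 99.434 km/s.
v = √(v_r² + v_t²) = √((-50.12)² + 99.434²) = √12399.1 = 111.35 km/s.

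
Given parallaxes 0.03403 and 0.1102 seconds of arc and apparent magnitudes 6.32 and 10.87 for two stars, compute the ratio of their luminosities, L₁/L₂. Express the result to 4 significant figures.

d₁ = 1/p₁ = 1/0.03403″ = 29.386 pc; d₂ = 1/p₂ = 1/0.1102″ = 9.0744 pc.
M₁ = m₁ − 5 log₁₀ d₁ + 5 = 6.32 − 7.3407 + 5 = 3.9793.
M₂ = 10.87 − 4.7891 + 5 = 11.0809.
L₁/L₂ = 10^(0.4(M₂ − M₁)) = 10^(0.4 × 7.1016) = 10^2.84064 = 692.85.

L₁/L₂ = 692.9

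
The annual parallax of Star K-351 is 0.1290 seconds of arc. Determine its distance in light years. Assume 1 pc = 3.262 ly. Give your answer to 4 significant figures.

d = 1/p = 1/0.1290 = 7.7519 pc.
In light-years: 7.7519 × 3.262 = 25.287 ly.

25.29 light years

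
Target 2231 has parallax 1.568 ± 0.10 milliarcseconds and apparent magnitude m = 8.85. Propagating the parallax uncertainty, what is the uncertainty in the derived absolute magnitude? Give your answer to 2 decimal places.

σ_M = 0.14 mag

M = m − 5 log₁₀ d + 5 = m + 5 log₁₀ p + 5, so ∂M/∂p = 5/(p ln 10).
σ_M = (5/ln 10) · (σ_p/p) = 2.1715 × 0.10/1.568 = 2.1715 × 0.063776 = 0.13849.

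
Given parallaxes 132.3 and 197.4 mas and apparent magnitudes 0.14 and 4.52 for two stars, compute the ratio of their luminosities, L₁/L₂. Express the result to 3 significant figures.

d₁ = 1/p₁ = 1/0.1323″ = 7.5586 pc; d₂ = 1/p₂ = 1/0.1974″ = 5.0659 pc.
M₁ = m₁ − 5 log₁₀ d₁ + 5 = 0.14 − 4.3922 + 5 = 0.7478.
M₂ = 4.52 − 3.5233 + 5 = 5.9967.
L₁/L₂ = 10^(0.4(M₂ − M₁)) = 10^(0.4 × 5.2489) = 10^2.09956 = 125.77.

L₁/L₂ = 126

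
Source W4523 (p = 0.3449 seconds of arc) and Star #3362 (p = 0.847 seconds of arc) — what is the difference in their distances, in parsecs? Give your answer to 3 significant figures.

d_A = 1/0.3449″ = 2.8994 pc; d_B = 1/0.8470″ = 1.1806 pc.
|d_B − d_A| = |1.1806 − 2.8994| = 1.7188 pc.

1.72 pc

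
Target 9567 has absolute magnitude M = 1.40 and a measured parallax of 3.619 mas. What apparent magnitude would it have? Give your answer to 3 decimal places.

m = 8.607

d = 1/p = 1/0.003619″ = 276.32 pc.
m − M = 5 log₁₀ d − 5 = 5 log₁₀(276.32) − 5 = 12.2071 − 5 = 7.2071.
m = M + (m − M) = 1.40 + 7.2071 = 8.607.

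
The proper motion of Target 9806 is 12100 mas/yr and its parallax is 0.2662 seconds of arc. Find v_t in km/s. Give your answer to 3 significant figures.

d = 1/p = 1/0.2662″ = 3.7566 pc.
μ = 12100 mas/yr = 12.1 ″/yr.
v_t = 4.74 × μ × d = 4.74 × 12.1 × 3.7566 = 215.46 km/s.

215 km/s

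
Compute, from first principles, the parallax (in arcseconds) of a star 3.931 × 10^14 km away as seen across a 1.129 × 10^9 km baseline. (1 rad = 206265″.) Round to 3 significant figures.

θ ≈ B/d = (1.129 × 10^9) / (3.931 × 10^14) = 2.8720 × 10^-6 rad.
In arcseconds: 2.8720 × 10^-6 × 206265 = 0.59239″.

0.592 arcsec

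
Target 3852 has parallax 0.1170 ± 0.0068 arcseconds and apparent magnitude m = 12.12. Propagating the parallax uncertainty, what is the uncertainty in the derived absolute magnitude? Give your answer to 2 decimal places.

σ_M = 0.13 mag

M = m − 5 log₁₀ d + 5 = m + 5 log₁₀ p + 5, so ∂M/∂p = 5/(p ln 10).
σ_M = (5/ln 10) · (σ_p/p) = 2.1715 × 0.0068/0.1170 = 2.1715 × 0.05812 = 0.12621.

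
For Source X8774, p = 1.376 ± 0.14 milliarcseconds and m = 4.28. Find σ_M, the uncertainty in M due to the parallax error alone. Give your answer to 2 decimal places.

M = m − 5 log₁₀ d + 5 = m + 5 log₁₀ p + 5, so ∂M/∂p = 5/(p ln 10).
σ_M = (5/ln 10) · (σ_p/p) = 2.1715 × 0.14/1.376 = 2.1715 × 0.10174 = 0.22093.

σ_M = 0.22 mag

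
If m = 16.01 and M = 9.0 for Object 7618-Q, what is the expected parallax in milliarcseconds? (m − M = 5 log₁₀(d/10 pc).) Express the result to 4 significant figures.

m − M = 16.01 − 9.0 = 7.01.
d = 10^((m−M)/5 + 1) = 10^2.402 = 252.35 pc.
p = 1/d = 1/252.35 = 0.0039628 arcsec = 3.9628 mas.

3.963 mas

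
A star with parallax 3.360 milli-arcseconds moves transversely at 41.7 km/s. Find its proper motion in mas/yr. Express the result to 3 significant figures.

d = 1/p = 1/0.003360″ = 297.62 pc.
μ = v_t / (4.74 d) = 41.7 / (4.74 × 297.62) = 41.7 / 1410.7 = 0.02956 ″/yr = 29.56 mas/yr.

29.6 mas/yr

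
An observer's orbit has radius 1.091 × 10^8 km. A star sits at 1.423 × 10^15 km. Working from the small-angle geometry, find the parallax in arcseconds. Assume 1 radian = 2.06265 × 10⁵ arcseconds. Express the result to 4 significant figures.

0.01581 arcsec

θ ≈ B/d = (1.091 × 10^8) / (1.423 × 10^15) = 7.6669 × 10^-8 rad.
In arcseconds: 7.6669 × 10^-8 × 206265 = 0.015814″.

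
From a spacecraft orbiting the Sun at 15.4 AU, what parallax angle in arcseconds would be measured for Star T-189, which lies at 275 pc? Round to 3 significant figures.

0.0560 arcsec

p (arcsec) = B (AU) / d (pc).
p = 15.4 / 275 = 0.056 arcsec.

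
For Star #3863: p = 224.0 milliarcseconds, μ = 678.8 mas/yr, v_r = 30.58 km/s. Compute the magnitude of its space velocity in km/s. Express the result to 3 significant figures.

33.8 km/s

d = 1/p = 1/0.2240″ = 4.4643 pc.
μ = 678.8 mas/yr = 0.6788 ″/yr.
v_t = 4.740 μ d = 4.740 × 0.6788 × 4.4643 = 14.364 km/s.
v = √(v_r² + v_t²) = √(30.58² + 14.364²) = √1141.46 = 33.785 km/s.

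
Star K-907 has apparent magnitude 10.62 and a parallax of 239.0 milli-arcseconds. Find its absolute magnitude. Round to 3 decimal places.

M = 12.512

d = 1/p = 1/0.2390″ = 4.1841 pc.
m − M = 5 log₁₀(4.1841) − 5 = 3.1080 − 5 = -1.8920.
M = m − (m − M) = 10.62 − (-1.8920) = 12.512.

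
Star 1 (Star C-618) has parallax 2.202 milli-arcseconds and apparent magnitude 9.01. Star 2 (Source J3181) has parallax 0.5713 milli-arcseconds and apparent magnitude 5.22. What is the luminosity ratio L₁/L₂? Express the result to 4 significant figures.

L₁/L₂ = 0.002052

d₁ = 1/p₁ = 1/0.002202″ = 454.13 pc; d₂ = 1/p₂ = 1/0.0005713″ = 1750.4 pc.
M₁ = m₁ − 5 log₁₀ d₁ + 5 = 9.01 − 13.2859 + 5 = 0.7241.
M₂ = 5.22 − 16.2157 + 5 = -5.9957.
L₁/L₂ = 10^(0.4(M₂ − M₁)) = 10^(0.4 × (-6.7198)) = 10^(-2.68792) = 0.0020515.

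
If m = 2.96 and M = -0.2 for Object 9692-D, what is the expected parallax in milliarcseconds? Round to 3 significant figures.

23.3 mas

m − M = 2.96 − (-0.2) = 3.16.
d = 10^((m−M)/5 + 1) = 10^1.632 = 42.855 pc.
p = 1/d = 1/42.855 = 0.023335 arcsec = 23.335 mas.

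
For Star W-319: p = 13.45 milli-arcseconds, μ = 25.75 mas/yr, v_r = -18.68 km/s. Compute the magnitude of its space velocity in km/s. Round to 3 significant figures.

20.8 km/s

d = 1/p = 1/0.01345″ = 74.349 pc.
μ = 25.75 mas/yr = 0.02575 ″/yr.
v_t = 4.740 μ d = 4.740 × 0.02575 × 74.349 = 9.0747 km/s.
v = √(v_r² + v_t²) = √((-18.68)² + 9.0747²) = √431.293 = 20.768 km/s.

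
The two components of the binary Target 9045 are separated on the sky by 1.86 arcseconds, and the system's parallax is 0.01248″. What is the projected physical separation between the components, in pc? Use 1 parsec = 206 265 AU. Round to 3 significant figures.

d = 1/p = 1/0.01248″ = 80.128 pc.
At distance d (pc), an angle of θ arcsec spans θ·d AU: s = 1.86 × 80.128 = 149.04 AU.
= 149.04 / 206265 = 0.00072257 pc.

0.000723 pc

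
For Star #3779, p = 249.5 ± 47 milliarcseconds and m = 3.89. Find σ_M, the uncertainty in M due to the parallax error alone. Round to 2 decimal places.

M = m − 5 log₁₀ d + 5 = m + 5 log₁₀ p + 5, so ∂M/∂p = 5/(p ln 10).
σ_M = (5/ln 10) · (σ_p/p) = 2.1715 × 47/249.5 = 2.1715 × 0.18838 = 0.40907.

σ_M = 0.41 mag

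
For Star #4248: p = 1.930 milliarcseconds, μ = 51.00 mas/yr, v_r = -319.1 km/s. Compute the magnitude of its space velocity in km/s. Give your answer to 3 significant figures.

343 km/s

d = 1/p = 1/0.001930″ = 518.13 pc.
μ = 51.00 mas/yr = 0.05100 ″/yr.
v_t = 4.740 μ d = 4.740 × 0.05100 × 518.13 = 125.25 km/s.
v = √(v_r² + v_t²) = √((-319.1)² + 125.25²) = √117512 = 342.8 km/s.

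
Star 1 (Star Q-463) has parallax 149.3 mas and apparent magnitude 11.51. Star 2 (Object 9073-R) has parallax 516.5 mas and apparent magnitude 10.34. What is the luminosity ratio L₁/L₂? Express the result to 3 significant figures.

d₁ = 1/p₁ = 1/0.1493″ = 6.6979 pc; d₂ = 1/p₂ = 1/0.5165″ = 1.9361 pc.
M₁ = m₁ − 5 log₁₀ d₁ + 5 = 11.51 − 4.1297 + 5 = 12.3803.
M₂ = 10.34 − 1.4346 + 5 = 13.9054.
L₁/L₂ = 10^(0.4(M₂ − M₁)) = 10^(0.4 × 1.5251) = 10^0.61004 = 4.0742.

L₁/L₂ = 4.07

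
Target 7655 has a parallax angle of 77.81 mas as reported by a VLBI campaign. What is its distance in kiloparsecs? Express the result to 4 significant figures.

0.01285 kpc

p = 77.81 mas = 0.07781 arcsec.
d = 1/p = 1/0.07781 = 12.852 pc.
= 0.012852 kpc.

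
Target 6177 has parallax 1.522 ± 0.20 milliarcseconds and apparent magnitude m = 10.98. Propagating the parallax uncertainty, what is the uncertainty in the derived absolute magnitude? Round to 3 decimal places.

M = m − 5 log₁₀ d + 5 = m + 5 log₁₀ p + 5, so ∂M/∂p = 5/(p ln 10).
σ_M = (5/ln 10) · (σ_p/p) = 2.1715 × 0.20/1.522 = 2.1715 × 0.13141 = 0.28536.

σ_M = 0.285 mag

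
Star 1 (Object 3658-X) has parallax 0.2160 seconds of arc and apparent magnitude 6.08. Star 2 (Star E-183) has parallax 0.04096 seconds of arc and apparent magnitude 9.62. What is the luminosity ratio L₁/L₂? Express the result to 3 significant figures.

d₁ = 1/p₁ = 1/0.2160″ = 4.6296 pc; d₂ = 1/p₂ = 1/0.04096″ = 24.414 pc.
M₁ = m₁ − 5 log₁₀ d₁ + 5 = 6.08 − 3.3277 + 5 = 7.7523.
M₂ = 9.62 − 6.9382 + 5 = 7.6818.
L₁/L₂ = 10^(0.4(M₂ − M₁)) = 10^(0.4 × (-0.0705)) = 10^(-0.02820) = 0.93713.

L₁/L₂ = 0.937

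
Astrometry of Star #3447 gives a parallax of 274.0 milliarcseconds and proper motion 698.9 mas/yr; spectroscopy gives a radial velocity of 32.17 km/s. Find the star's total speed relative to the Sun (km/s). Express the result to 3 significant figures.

d = 1/p = 1/0.2740″ = 3.6496 pc.
μ = 698.9 mas/yr = 0.6989 ″/yr.
v_t = 4.740 μ d = 4.740 × 0.6989 × 3.6496 = 12.09 km/s.
v = √(v_r² + v_t²) = √(32.17² + 12.09²) = √1181.08 = 34.367 km/s.

34.4 km/s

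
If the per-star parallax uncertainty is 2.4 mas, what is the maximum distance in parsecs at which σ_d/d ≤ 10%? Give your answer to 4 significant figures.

σ_d/d = σ_p/p, so the condition is σ_p/p ≤ 0.10, i.e. p ≥ σ_p/0.10.
p_min = 2.4/0.10 = 24 mas = 0.024 arcsec.
d_max = 1/p_min = 1/0.024 = 41.667 pc.

41.67 pc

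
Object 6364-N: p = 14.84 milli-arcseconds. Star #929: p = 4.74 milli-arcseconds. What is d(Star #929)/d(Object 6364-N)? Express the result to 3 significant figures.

3.13

Since d = 1/p, d_B/d_A = p_A/p_B.
= 14.84 / 4.74 = 3.1308.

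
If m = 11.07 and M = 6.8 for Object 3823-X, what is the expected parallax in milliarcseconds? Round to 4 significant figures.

m − M = 11.07 − 6.8 = 4.27.
d = 10^((m−M)/5 + 1) = 10^1.854 = 71.45 pc.
p = 1/d = 1/71.45 = 0.013996 arcsec = 13.996 mas.

14.00 mas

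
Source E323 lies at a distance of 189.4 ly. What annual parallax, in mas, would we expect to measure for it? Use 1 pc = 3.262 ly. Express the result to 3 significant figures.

d = 189.4 ly ÷ 3.262 = 58.063 pc.
p = 1/d = 1/58.063 = 0.017223 arcsec.
= 0.017223 × 1000 = 17.223 mas.

17.2 mas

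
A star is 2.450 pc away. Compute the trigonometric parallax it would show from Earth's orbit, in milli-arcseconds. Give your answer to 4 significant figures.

p = 1/d = 1/2.45 = 0.40816 arcsec.
= 0.40816 × 1000 = 408.16 mas.

408.2 mas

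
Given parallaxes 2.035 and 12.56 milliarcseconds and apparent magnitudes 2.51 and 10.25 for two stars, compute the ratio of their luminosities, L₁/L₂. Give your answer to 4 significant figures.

d₁ = 1/p₁ = 1/0.002035″ = 491.4 pc; d₂ = 1/p₂ = 1/0.01256″ = 79.618 pc.
M₁ = m₁ − 5 log₁₀ d₁ + 5 = 2.51 − 13.4572 + 5 = -5.9472.
M₂ = 10.25 − 9.5051 + 5 = 5.7449.
L₁/L₂ = 10^(0.4(M₂ − M₁)) = 10^(0.4 × 11.6921) = 10^4.67684 = 47516.

L₁/L₂ = 47520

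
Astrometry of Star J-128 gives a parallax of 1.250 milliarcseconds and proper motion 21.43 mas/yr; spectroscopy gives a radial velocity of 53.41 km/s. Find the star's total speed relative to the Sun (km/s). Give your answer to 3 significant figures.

97.2 km/s

d = 1/p = 1/0.001250″ = 800 pc.
μ = 21.43 mas/yr = 0.02143 ″/yr.
v_t = 4.740 μ d = 4.740 × 0.02143 × 800 = 81.263 km/s.
v = √(v_r² + v_t²) = √(53.41² + 81.263²) = √9456.3 = 97.244 km/s.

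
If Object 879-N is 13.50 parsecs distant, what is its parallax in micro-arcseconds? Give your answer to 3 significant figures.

p = 1/d = 1/13.5 = 0.074074 arcsec.
= 0.074074 × 10⁶ = 74074 μas.

74100 μas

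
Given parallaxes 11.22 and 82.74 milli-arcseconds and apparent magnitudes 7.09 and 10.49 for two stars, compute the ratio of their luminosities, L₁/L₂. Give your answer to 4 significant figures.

d₁ = 1/p₁ = 1/0.01122″ = 89.127 pc; d₂ = 1/p₂ = 1/0.08274″ = 12.086 pc.
M₁ = m₁ − 5 log₁₀ d₁ + 5 = 7.09 − 9.7500 + 5 = 2.3400.
M₂ = 10.49 − 5.4114 + 5 = 10.0786.
L₁/L₂ = 10^(0.4(M₂ − M₁)) = 10^(0.4 × 7.7386) = 10^3.09544 = 1245.8.

L₁/L₂ = 1246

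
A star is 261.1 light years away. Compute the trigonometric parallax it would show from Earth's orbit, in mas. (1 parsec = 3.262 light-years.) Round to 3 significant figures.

12.5 mas

d = 261.1 ly ÷ 3.262 = 80.043 pc.
p = 1/d = 1/80.043 = 0.012493 arcsec.
= 0.012493 × 1000 = 12.493 mas.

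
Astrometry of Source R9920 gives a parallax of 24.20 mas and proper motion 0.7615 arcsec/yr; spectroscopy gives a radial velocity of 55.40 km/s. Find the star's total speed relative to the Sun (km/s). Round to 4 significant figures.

d = 1/p = 1/0.02420″ = 41.322 pc.
v_t = 4.740 μ d = 4.740 × 0.7615 × 41.322 = 149.15 km/s.
v = √(v_r² + v_t²) = √(55.40² + 149.15²) = √25314.9 = 159.11 km/s.

159.1 km/s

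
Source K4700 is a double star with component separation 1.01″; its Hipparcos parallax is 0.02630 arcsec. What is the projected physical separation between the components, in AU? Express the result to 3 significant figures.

38.4 AU

d = 1/p = 1/0.02630″ = 38.023 pc.
At distance d (pc), an angle of θ arcsec spans θ·d AU: s = 1.01 × 38.023 = 38.403 AU.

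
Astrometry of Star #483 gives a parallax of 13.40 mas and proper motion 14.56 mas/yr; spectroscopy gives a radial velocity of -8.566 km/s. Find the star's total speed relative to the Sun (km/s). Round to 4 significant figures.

d = 1/p = 1/0.01340″ = 74.627 pc.
μ = 14.56 mas/yr = 0.01456 ″/yr.
v_t = 4.740 μ d = 4.740 × 0.01456 × 74.627 = 5.1503 km/s.
v = √(v_r² + v_t²) = √((-8.566)² + 5.1503²) = √99.9019 = 9.9951 km/s.

9.995 km/s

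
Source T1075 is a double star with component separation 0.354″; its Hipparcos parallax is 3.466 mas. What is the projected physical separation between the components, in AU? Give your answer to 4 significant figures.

d = 1/p = 1/0.003466″ = 288.52 pc.
At distance d (pc), an angle of θ arcsec spans θ·d AU: s = 0.354 × 288.52 = 102.14 AU.

102.1 AU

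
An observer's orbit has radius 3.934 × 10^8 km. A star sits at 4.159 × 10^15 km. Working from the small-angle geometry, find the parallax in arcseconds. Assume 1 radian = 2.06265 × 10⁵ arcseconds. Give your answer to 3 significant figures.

0.0195 arcsec

θ ≈ B/d = (3.934 × 10^8) / (4.159 × 10^15) = 9.4590 × 10^-8 rad.
In arcseconds: 9.4590 × 10^-8 × 206265 = 0.019511″.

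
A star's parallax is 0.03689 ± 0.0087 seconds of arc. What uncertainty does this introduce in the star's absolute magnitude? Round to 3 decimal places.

σ_M = 0.512 mag

M = m − 5 log₁₀ d + 5 = m + 5 log₁₀ p + 5, so ∂M/∂p = 5/(p ln 10).
σ_M = (5/ln 10) · (σ_p/p) = 2.1715 × 0.0087/0.03689 = 2.1715 × 0.23584 = 0.51213.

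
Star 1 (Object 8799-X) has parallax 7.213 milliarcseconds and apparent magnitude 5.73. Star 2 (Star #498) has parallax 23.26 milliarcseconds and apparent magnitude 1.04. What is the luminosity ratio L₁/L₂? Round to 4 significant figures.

L₁/L₂ = 0.1384

d₁ = 1/p₁ = 1/0.007213″ = 138.64 pc; d₂ = 1/p₂ = 1/0.02326″ = 42.992 pc.
M₁ = m₁ − 5 log₁₀ d₁ + 5 = 5.73 − 10.7094 + 5 = 0.0206.
M₂ = 1.04 − 8.1669 + 5 = -2.1269.
L₁/L₂ = 10^(0.4(M₂ − M₁)) = 10^(0.4 × (-2.1475)) = 10^(-0.85900) = 0.13836.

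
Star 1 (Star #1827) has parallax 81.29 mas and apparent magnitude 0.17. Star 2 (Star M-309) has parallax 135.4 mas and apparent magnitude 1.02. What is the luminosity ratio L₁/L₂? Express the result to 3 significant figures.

d₁ = 1/p₁ = 1/0.08129″ = 12.302 pc; d₂ = 1/p₂ = 1/0.1354″ = 7.3855 pc.
M₁ = m₁ − 5 log₁₀ d₁ + 5 = 0.17 − 5.4499 + 5 = -0.2799.
M₂ = 1.02 − 4.3419 + 5 = 1.6781.
L₁/L₂ = 10^(0.4(M₂ − M₁)) = 10^(0.4 × 1.9580) = 10^0.78320 = 6.0702.

L₁/L₂ = 6.07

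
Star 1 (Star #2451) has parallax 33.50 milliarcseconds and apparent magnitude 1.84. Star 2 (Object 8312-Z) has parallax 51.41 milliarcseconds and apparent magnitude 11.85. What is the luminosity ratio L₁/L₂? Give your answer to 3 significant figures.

L₁/L₂ = 23800

d₁ = 1/p₁ = 1/0.03350″ = 29.851 pc; d₂ = 1/p₂ = 1/0.05141″ = 19.451 pc.
M₁ = m₁ − 5 log₁₀ d₁ + 5 = 1.84 − 7.3748 + 5 = -0.5348.
M₂ = 11.85 − 6.4447 + 5 = 10.4053.
L₁/L₂ = 10^(0.4(M₂ − M₁)) = 10^(0.4 × 10.9401) = 10^4.37604 = 23771.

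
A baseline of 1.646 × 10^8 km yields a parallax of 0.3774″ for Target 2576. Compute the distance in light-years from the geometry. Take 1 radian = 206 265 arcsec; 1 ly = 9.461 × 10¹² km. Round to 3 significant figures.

θ = 0.3774″ = 0.3774/206265 = 1.8297 × 10^-6 rad.
d = B/θ = (1.646 × 10^8) / (1.8297 × 10^-6) = 8.9960 × 10^13 km = (8.9960 × 10^13) / (9.461 × 10^12) ly = 9.5085 ly.

9.51 ly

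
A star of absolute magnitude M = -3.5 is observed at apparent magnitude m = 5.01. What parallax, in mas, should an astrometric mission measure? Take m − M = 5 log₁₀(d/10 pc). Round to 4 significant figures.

1.986 mas

m − M = 5.01 − (-3.5) = 8.51.
d = 10^((m−M)/5 + 1) = 10^2.702 = 503.5 pc.
p = 1/d = 1/503.5 = 0.0019861 arcsec = 1.9861 mas.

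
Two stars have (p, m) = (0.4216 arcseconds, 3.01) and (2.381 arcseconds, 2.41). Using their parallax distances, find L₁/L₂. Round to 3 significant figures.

L₁/L₂ = 18.4

d₁ = 1/p₁ = 1/0.4216″ = 2.3719 pc; d₂ = 1/p₂ = 1/2.381″ = 0.41999 pc.
M₁ = m₁ − 5 log₁₀ d₁ + 5 = 3.01 − 1.8755 + 5 = 6.1345.
M₂ = 2.41 − (-1.8838) + 5 = 9.2938.
L₁/L₂ = 10^(0.4(M₂ − M₁)) = 10^(0.4 × 3.1593) = 10^1.26372 = 18.354.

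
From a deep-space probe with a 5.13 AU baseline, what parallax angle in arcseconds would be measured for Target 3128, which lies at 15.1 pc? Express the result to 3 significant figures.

0.340 arcsec

p (arcsec) = B (AU) / d (pc).
p = 5.13 / 15.1 = 0.33974 arcsec.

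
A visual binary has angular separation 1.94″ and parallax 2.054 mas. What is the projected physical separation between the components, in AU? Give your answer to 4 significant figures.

944.5 AU

d = 1/p = 1/0.002054″ = 486.85 pc.
At distance d (pc), an angle of θ arcsec spans θ·d AU: s = 1.94 × 486.85 = 944.49 AU.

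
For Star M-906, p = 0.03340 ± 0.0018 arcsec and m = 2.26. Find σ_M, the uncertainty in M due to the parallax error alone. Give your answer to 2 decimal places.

σ_M = 0.12 mag

M = m − 5 log₁₀ d + 5 = m + 5 log₁₀ p + 5, so ∂M/∂p = 5/(p ln 10).
σ_M = (5/ln 10) · (σ_p/p) = 2.1715 × 0.0018/0.03340 = 2.1715 × 0.053892 = 0.11703.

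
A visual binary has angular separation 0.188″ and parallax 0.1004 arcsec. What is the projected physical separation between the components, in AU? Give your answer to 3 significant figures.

1.87 AU

d = 1/p = 1/0.1004″ = 9.9602 pc.
At distance d (pc), an angle of θ arcsec spans θ·d AU: s = 0.188 × 9.9602 = 1.8725 AU.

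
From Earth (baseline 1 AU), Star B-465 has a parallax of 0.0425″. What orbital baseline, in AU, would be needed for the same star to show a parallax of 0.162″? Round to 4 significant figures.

Parallax scales linearly with baseline: p ∝ B, so B = p_target / p_Earth × 1 AU.
B = 0.162 / 0.0425 = 3.8118 AU.

3.812 AU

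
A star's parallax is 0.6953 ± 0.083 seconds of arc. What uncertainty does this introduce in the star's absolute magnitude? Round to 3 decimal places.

σ_M = 0.259 mag

M = m − 5 log₁₀ d + 5 = m + 5 log₁₀ p + 5, so ∂M/∂p = 5/(p ln 10).
σ_M = (5/ln 10) · (σ_p/p) = 2.1715 × 0.083/0.6953 = 2.1715 × 0.11937 = 0.25921.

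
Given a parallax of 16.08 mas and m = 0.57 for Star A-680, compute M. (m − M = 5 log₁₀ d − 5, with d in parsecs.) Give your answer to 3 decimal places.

M = -3.399

d = 1/p = 1/0.01608″ = 62.189 pc.
m − M = 5 log₁₀(62.189) − 5 = 8.9686 − 5 = 3.9686.
M = m − (m − M) = 0.57 − 3.9686 = -3.399.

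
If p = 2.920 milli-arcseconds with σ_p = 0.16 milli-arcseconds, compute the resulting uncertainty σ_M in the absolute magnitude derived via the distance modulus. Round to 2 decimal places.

M = m − 5 log₁₀ d + 5 = m + 5 log₁₀ p + 5, so ∂M/∂p = 5/(p ln 10).
σ_M = (5/ln 10) · (σ_p/p) = 2.1715 × 0.16/2.920 = 2.1715 × 0.054795 = 0.11899.

σ_M = 0.12 mag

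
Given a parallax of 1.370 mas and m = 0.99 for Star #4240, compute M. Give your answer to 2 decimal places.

M = -8.33

d = 1/p = 1/0.001370″ = 729.93 pc.
m − M = 5 log₁₀(729.93) − 5 = 14.3164 − 5 = 9.3164.
M = m − (m − M) = 0.99 − 9.3164 = -8.33.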